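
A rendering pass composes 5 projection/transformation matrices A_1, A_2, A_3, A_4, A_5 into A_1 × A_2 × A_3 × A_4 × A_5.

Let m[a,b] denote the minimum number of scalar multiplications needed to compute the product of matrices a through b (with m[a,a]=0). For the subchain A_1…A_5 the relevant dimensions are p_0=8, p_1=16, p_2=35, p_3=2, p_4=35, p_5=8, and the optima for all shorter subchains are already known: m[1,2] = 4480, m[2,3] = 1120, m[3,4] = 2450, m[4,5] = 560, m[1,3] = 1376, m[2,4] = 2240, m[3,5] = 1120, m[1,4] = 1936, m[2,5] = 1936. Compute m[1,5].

2064

m[1,5] = min over k∈[1,4] of m[1,k]+m[k+1,5]+p_{0}·p_k·p_{5}.
k=1: 0 + 1936 + 8·16·8 = 2960; k=2: 4480 + 1120 + 8·35·8 = 7840; k=3: 1376 + 560 + 8·2·8 = 2064; k=4: 1936 + 0 + 8·35·8 = 4176.
Minimum: 2064 at k=3.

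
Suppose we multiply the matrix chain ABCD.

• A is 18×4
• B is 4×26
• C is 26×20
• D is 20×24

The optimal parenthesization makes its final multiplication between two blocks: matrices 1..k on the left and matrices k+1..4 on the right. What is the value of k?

Adjacent pairs: AB = 18·4·26 = 1872; BC = 4·26·20 = 2080; CD = 26·20·24 = 12480.
Length 3: A..C: k=1: 0+2080+18·4·20=3520; k=2: 1872+0+18·26·20=11232 → min 3520 | B..D: k=2: 0+12480+4·26·24=14976; k=3: 2080+0+4·20·24=4000 → min 4000.
Top-level splits: k=1: (A..A)·(B..D) → 0+4000+18·4·24 = 5728; k=2: (A..B)·(C..D) → 1872+12480+18·26·24 = 25584; k=3: (A..C)·(D..D) → 3520+0+18·20·24 = 12160.
Best split is after A, i.e. k = 1.

1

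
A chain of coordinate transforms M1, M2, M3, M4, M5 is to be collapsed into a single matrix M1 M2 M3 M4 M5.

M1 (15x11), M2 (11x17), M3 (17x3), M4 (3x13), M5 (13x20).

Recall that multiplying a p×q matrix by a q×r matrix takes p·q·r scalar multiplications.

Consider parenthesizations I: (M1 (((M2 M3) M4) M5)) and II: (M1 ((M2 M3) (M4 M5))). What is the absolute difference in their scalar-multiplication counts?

Order I = (M1 (((M2 M3) M4) M5)): (M2 M3): 11×17 by 17×3 → 11×3, cost 11·17·3 = 561; ((M2 M3) M4): 11×3 by 3×13 → 11×13, cost 11·3·13 = 429; cumulative 990; (((M2 M3) M4) M5): 11×13 by 13×20 → 11×20, cost 11·13·20 = 2860; cumulative 3850; (M1 (((M2 M3) M4) M5)): 15×11 by 11×20 → 15×20, cost 15·11·20 = 3300; cumulative 7150. Total 7150.
Order II = (M1 ((M2 M3) (M4 M5))): (M2 M3): 11×17 by 17×3 → 11×3, cost 11·17·3 = 561; (M4 M5): 3×13 by 13×20 → 3×20, cost 3·13·20 = 780; ((M2 M3) (M4 M5)): 11×3 by 3×20 → 11×20, cost 11·3·20 = 660; cumulative 2001; (M1 ((M2 M3) (M4 M5))): 15×11 by 11×20 → 15×20, cost 15·11·20 = 3300; cumulative 5301. Total 5301.
Difference: |7150 − 5301| = 1849.

1849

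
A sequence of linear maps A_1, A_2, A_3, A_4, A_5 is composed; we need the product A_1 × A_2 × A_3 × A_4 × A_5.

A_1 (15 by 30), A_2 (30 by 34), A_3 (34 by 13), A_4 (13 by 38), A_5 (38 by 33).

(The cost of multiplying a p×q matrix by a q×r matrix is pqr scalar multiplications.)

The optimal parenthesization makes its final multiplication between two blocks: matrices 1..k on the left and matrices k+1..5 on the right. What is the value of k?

3

Adjacent pairs: A_1A_2 = 15·30·34 = 15300; A_2A_3 = 30·34·13 = 13260; A_3A_4 = 34·13·38 = 16796; A_4A_5 = 13·38·33 = 16302.
Length 3: A_1..A_3: k=1: 0+13260+15·30·13=19110; k=2: 15300+0+15·34·13=21930 → min 19110 | A_2..A_4: k=2: 0+16796+30·34·38=55556; k=3: 13260+0+30·13·38=28080 → min 28080 | A_3..A_5: k=3: 0+16302+34·13·33=30888; k=4: 16796+0+34·38·33=59432 → min 30888.
Length 4: A_1..A_4: k=1: 0+28080+15·30·38=45180; k=2: 15300+16796+15·34·38=51476; k=3: 19110+0+15·13·38=26520 → min 26520 | A_2..A_5: k=2: 0+30888+30·34·33=64548; k=3: 13260+16302+30·13·33=42432; k=4: 28080+0+30·38·33=65700 → min 42432.
Top-level splits: k=1: (A_1..A_1)·(A_2..A_5) → 0+42432+15·30·33 = 57282; k=2: (A_1..A_2)·(A_3..A_5) → 15300+30888+15·34·33 = 63018; k=3: (A_1..A_3)·(A_4..A_5) → 19110+16302+15·13·33 = 41847; k=4: (A_1..A_4)·(A_5..A_5) → 26520+0+15·38·33 = 45330.
Best split is after A_3, i.e. k = 3.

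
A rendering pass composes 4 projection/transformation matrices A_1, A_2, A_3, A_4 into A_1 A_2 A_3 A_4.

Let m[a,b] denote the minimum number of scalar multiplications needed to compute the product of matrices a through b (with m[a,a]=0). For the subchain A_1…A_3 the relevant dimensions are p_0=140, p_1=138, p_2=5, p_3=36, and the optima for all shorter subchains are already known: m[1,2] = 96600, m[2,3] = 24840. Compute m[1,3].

121800

m[1,3] = min over k∈[1,2] of m[1,k]+m[k+1,3]+p_{0}·p_k·p_{3}.
k=1: 0 + 24840 + 140·138·36 = 720360; k=2: 96600 + 0 + 140·5·36 = 121800.
Minimum: 121800 at k=2.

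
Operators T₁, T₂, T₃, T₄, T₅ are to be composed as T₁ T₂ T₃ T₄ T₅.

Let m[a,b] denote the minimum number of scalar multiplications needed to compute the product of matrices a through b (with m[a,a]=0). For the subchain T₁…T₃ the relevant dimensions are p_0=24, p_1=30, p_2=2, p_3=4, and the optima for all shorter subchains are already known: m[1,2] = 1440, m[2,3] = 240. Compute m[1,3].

1632

m[1,3] = min over k∈[1,2] of m[1,k]+m[k+1,3]+p_{0}·p_k·p_{3}.
k=1: 0 + 240 + 24·30·4 = 3120; k=2: 1440 + 0 + 24·2·4 = 1632.
Minimum: 1632 at k=2.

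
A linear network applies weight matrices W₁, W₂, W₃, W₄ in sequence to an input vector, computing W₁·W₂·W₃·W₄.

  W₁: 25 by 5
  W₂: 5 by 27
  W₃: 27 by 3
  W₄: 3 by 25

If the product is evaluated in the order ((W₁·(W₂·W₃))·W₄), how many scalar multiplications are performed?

(W₂·W₃): 5×27 by 27×3 → 5×3, cost 5·27·3 = 405
(W₁·(W₂·W₃)): 25×5 by 5×3 → 25×3, cost 25·5·3 = 375; cumulative 780
((W₁·(W₂·W₃))·W₄): 25×3 by 3×25 → 25×25, cost 25·3·25 = 1875; cumulative 2655
Total: 2655 scalar multiplications.

2655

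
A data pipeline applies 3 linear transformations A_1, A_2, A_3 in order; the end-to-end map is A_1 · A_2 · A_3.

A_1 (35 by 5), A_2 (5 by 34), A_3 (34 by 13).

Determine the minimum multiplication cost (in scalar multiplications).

Order (A_1 · (A_2 · A_3)): (A_2 · A_3): 5×34 by 34×13 → 5×13, cost 5·34·13 = 2210; (A_1 · (A_2 · A_3)): 35×5 by 5×13 → 35×13, cost 35·5·13 = 2275; cumulative 4485. Total 4485.
Order ((A_1 · A_2) · A_3): (A_1 · A_2): 35×5 by 5×34 → 35×34, cost 35·5·34 = 5950; ((A_1 · A_2) · A_3): 35×34 by 34×13 → 35×13, cost 35·34·13 = 15470; cumulative 21420. Total 21420.
Minimum: 4485.

4485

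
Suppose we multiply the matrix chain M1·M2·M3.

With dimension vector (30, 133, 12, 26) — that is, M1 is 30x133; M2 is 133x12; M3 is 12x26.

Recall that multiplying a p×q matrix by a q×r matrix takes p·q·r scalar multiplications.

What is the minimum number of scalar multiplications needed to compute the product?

Order (M1·(M2·M3)): (M2·M3): 133×12 by 12×26 → 133×26, cost 133·12·26 = 41496; (M1·(M2·M3)): 30×133 by 133×26 → 30×26, cost 30·133·26 = 103740; cumulative 145236. Total 145236.
Order ((M1·M2)·M3): (M1·M2): 30×133 by 133×12 → 30×12, cost 30·133·12 = 47880; ((M1·M2)·M3): 30×12 by 12×26 → 30×26, cost 30·12·26 = 9360; cumulative 57240. Total 57240.
Minimum: 57240.

57240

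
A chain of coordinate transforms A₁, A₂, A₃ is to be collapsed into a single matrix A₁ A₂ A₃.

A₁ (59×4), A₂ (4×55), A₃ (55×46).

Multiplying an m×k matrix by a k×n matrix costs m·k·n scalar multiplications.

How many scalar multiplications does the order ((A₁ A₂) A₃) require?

162250

(A₁ A₂): 59×4 by 4×55 → 59×55, cost 59·4·55 = 12980
((A₁ A₂) A₃): 59×55 by 55×46 → 59×46, cost 59·55·46 = 149270; cumulative 162250
Total: 162250 scalar multiplications.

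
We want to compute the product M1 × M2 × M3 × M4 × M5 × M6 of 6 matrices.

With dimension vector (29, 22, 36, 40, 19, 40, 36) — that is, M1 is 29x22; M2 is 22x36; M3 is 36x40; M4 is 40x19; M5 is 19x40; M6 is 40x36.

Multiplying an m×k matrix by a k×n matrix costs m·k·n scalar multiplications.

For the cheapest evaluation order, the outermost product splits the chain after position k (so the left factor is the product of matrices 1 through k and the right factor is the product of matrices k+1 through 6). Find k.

Adjacent pairs: M1M2 = 29·22·36 = 22968; M2M3 = 22·36·40 = 31680; M3M4 = 36·40·19 = 27360; M4M5 = 40·19·40 = 30400; M5M6 = 19·40·36 = 27360.
Length 3: M1..M3: k=1: 0+31680+29·22·40=57200; k=2: 22968+0+29·36·40=64728 → min 57200 | M2..M4: k=2: 0+27360+22·36·19=42408; k=3: 31680+0+22·40·19=48400 → min 42408 | M3..M5: k=3: 0+30400+36·40·40=88000; k=4: 27360+0+36·19·40=54720 → min 54720 | M4..M6: k=4: 0+27360+40·19·36=54720; k=5: 30400+0+40·40·36=88000 → min 54720.
Length 4: M1..M4: k=1: 0+42408+29·22·19=54530; k=2: 22968+27360+29·36·19=70164; k=3: 57200+0+29·40·19=79240 → min 54530 | M2..M5: k=2: 0+54720+22·36·40=86400; k=3: 31680+30400+22·40·40=97280; k=4: 42408+0+22·19·40=59128 → min 59128 | M3..M6: k=3: 0+54720+36·40·36=106560; k=4: 27360+27360+36·19·36=79344; k=5: 54720+0+36·40·36=106560 → min 79344.
Length 5: M1..M5: k=1: 0+59128+29·22·40=84648; k=2: 22968+54720+29·36·40=119448; k=3: 57200+30400+29·40·40=134000; k=4: 54530+0+29·19·40=76570 → min 76570 | M2..M6: k=2: 0+79344+22·36·36=107856; k=3: 31680+54720+22·40·36=118080; k=4: 42408+27360+22·19·36=84816; k=5: 59128+0+22·40·36=90808 → min 84816.
Top-level splits: k=1: (M1..M1)·(M2..M6) → 0+84816+29·22·36 = 107784; k=2: (M1..M2)·(M3..M6) → 22968+79344+29·36·36 = 139896; k=3: (M1..M3)·(M4..M6) → 57200+54720+29·40·36 = 153680; k=4: (M1..M4)·(M5..M6) → 54530+27360+29·19·36 = 101726; k=5: (M1..M5)·(M6..M6) → 76570+0+29·40·36 = 118330.
Best split is after M4, i.e. k = 4.

4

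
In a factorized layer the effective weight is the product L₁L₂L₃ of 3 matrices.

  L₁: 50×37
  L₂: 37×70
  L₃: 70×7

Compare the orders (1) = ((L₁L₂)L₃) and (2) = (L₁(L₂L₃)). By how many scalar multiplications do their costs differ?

Order (1) = ((L₁L₂)L₃): (L₁L₂): 50×37 by 37×70 → 50×70, cost 50·37·70 = 129500; ((L₁L₂)L₃): 50×70 by 70×7 → 50×7, cost 50·70·7 = 24500; cumulative 154000. Total 154000.
Order (2) = (L₁(L₂L₃)): (L₂L₃): 37×70 by 70×7 → 37×7, cost 37·70·7 = 18130; (L₁(L₂L₃)): 50×37 by 37×7 → 50×7, cost 50·37·7 = 12950; cumulative 31080. Total 31080.
Difference: |154000 − 31080| = 122920.

122920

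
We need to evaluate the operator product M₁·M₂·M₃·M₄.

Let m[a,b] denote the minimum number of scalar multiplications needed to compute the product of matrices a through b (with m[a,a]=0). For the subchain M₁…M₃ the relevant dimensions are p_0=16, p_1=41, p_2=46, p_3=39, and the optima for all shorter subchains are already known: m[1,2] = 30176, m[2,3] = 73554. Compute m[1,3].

m[1,3] = min over k∈[1,2] of m[1,k]+m[k+1,3]+p_{0}·p_k·p_{3}.
k=1: 0 + 73554 + 16·41·39 = 99138; k=2: 30176 + 0 + 16·46·39 = 58880.
Minimum: 58880 at k=2.

58880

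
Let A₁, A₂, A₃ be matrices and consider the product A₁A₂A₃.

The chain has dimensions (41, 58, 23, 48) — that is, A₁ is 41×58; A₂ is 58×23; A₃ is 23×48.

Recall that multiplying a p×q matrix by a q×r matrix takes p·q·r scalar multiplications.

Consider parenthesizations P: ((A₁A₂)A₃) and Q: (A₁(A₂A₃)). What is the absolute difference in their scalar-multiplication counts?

Order P = ((A₁A₂)A₃): (A₁A₂): 41×58 by 58×23 → 41×23, cost 41·58·23 = 54694; ((A₁A₂)A₃): 41×23 by 23×48 → 41×48, cost 41·23·48 = 45264; cumulative 99958. Total 99958.
Order Q = (A₁(A₂A₃)): (A₂A₃): 58×23 by 23×48 → 58×48, cost 58·23·48 = 64032; (A₁(A₂A₃)): 41×58 by 58×48 → 41×48, cost 41·58·48 = 114144; cumulative 178176. Total 178176.
Difference: |99958 − 178176| = 78218.

78218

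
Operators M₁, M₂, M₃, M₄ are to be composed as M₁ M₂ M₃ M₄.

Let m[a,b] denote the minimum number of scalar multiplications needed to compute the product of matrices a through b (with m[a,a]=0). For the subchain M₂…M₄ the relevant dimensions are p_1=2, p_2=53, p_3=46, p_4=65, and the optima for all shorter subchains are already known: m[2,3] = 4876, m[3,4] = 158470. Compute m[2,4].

m[2,4] = min over k∈[2,3] of m[2,k]+m[k+1,4]+p_{1}·p_k·p_{4}.
k=2: 0 + 158470 + 2·53·65 = 165360; k=3: 4876 + 0 + 2·46·65 = 10856.
Minimum: 10856 at k=3.

10856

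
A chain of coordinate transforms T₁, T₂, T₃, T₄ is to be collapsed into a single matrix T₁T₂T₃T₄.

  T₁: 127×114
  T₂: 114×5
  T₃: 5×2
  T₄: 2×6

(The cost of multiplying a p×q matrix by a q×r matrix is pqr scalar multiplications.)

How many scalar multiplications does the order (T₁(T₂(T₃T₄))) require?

(T₃T₄): 5×2 by 2×6 → 5×6, cost 5·2·6 = 60
(T₂(T₃T₄)): 114×5 by 5×6 → 114×6, cost 114·5·6 = 3420; cumulative 3480
(T₁(T₂(T₃T₄))): 127×114 by 114×6 → 127×6, cost 127·114·6 = 86868; cumulative 90348
Total: 90348 scalar multiplications.

90348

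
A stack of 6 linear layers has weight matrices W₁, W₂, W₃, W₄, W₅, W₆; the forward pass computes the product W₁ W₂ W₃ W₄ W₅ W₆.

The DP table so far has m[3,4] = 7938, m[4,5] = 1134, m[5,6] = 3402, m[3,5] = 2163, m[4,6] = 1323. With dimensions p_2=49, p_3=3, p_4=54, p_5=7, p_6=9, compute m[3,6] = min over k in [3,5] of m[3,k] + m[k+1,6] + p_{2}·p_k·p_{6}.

2646

m[3,6] = min over k∈[3,5] of m[3,k]+m[k+1,6]+p_{2}·p_k·p_{6}.
k=3: 0 + 1323 + 49·3·9 = 2646; k=4: 7938 + 3402 + 49·54·9 = 35154; k=5: 2163 + 0 + 49·7·9 = 5250.
Minimum: 2646 at k=3.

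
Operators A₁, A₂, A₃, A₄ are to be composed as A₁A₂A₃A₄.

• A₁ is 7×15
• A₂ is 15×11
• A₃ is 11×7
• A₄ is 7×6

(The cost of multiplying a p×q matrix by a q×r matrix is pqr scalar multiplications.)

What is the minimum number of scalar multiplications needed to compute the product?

1988

Adjacent pairs: A₁A₂ = 7·15·11 = 1155; A₂A₃ = 15·11·7 = 1155; A₃A₄ = 11·7·6 = 462.
Length 3: A₁..A₃: k=1: 0+1155+7·15·7=1890; k=2: 1155+0+7·11·7=1694 → min 1694 | A₂..A₄: k=2: 0+462+15·11·6=1452; k=3: 1155+0+15·7·6=1785 → min 1452.
Length 4: A₁..A₄: k=1: 0+1452+7·15·6=2082; k=2: 1155+462+7·11·6=2079; k=3: 1694+0+7·7·6=1988 → min 1988.
Optimal order: (((A₁A₂)A₃)A₄) with cost 1988.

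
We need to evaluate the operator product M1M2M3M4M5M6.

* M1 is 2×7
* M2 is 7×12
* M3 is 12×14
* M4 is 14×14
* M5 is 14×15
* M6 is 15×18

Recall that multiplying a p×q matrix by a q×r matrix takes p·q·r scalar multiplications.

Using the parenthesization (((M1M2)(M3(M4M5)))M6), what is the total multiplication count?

(M1M2): 2×7 by 7×12 → 2×12, cost 2·7·12 = 168
(M4M5): 14×14 by 14×15 → 14×15, cost 14·14·15 = 2940
(M3(M4M5)): 12×14 by 14×15 → 12×15, cost 12·14·15 = 2520; cumulative 5460
((M1M2)(M3(M4M5))): 2×12 by 12×15 → 2×15, cost 2·12·15 = 360; cumulative 5988
(((M1M2)(M3(M4M5)))M6): 2×15 by 15×18 → 2×18, cost 2·15·18 = 540; cumulative 6528
Total: 6528 scalar multiplications.

6528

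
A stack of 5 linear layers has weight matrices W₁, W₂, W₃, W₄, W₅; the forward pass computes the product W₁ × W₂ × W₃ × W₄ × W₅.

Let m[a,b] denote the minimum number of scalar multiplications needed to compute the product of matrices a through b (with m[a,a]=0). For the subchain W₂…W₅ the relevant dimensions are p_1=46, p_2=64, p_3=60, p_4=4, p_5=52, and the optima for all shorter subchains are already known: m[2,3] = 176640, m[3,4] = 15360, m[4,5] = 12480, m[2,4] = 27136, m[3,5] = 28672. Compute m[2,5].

36704

m[2,5] = min over k∈[2,4] of m[2,k]+m[k+1,5]+p_{1}·p_k·p_{5}.
k=2: 0 + 28672 + 46·64·52 = 181760; k=3: 176640 + 12480 + 46·60·52 = 332640; k=4: 27136 + 0 + 46·4·52 = 36704.
Minimum: 36704 at k=4.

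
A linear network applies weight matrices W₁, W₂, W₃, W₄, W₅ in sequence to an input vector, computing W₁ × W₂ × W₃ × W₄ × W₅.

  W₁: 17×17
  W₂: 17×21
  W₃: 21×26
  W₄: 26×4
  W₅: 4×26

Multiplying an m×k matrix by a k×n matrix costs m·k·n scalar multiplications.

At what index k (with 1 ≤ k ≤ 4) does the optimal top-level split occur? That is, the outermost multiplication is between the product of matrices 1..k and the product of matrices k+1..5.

Adjacent pairs: W₁W₂ = 17·17·21 = 6069; W₂W₃ = 17·21·26 = 9282; W₃W₄ = 21·26·4 = 2184; W₄W₅ = 26·4·26 = 2704.
Length 3: W₁..W₃: k=1: 0+9282+17·17·26=16796; k=2: 6069+0+17·21·26=15351 → min 15351 | W₂..W₄: k=2: 0+2184+17·21·4=3612; k=3: 9282+0+17·26·4=11050 → min 3612 | W₃..W₅: k=3: 0+2704+21·26·26=16900; k=4: 2184+0+21·4·26=4368 → min 4368.
Length 4: W₁..W₄: k=1: 0+3612+17·17·4=4768; k=2: 6069+2184+17·21·4=9681; k=3: 15351+0+17·26·4=17119 → min 4768 | W₂..W₅: k=2: 0+4368+17·21·26=13650; k=3: 9282+2704+17·26·26=23478; k=4: 3612+0+17·4·26=5380 → min 5380.
Top-level splits: k=1: (W₁..W₁)·(W₂..W₅) → 0+5380+17·17·26 = 12894; k=2: (W₁..W₂)·(W₃..W₅) → 6069+4368+17·21·26 = 19719; k=3: (W₁..W₃)·(W₄..W₅) → 15351+2704+17·26·26 = 29547; k=4: (W₁..W₄)·(W₅..W₅) → 4768+0+17·4·26 = 6536.
Best split is after W₄, i.e. k = 4.

4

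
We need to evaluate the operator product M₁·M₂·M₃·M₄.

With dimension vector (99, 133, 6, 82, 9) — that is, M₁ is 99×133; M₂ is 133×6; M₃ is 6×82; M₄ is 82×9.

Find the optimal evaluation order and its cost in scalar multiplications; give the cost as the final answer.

88776

Adjacent pairs: M₁M₂ = 99·133·6 = 79002; M₂M₃ = 133·6·82 = 65436; M₃M₄ = 6·82·9 = 4428.
Length 3: M₁..M₃: k=1: 0+65436+99·133·82=1145130; k=2: 79002+0+99·6·82=127710 → min 127710 | M₂..M₄: k=2: 0+4428+133·6·9=11610; k=3: 65436+0+133·82·9=163590 → min 11610.
Length 4: M₁..M₄: k=1: 0+11610+99·133·9=130113; k=2: 79002+4428+99·6·9=88776; k=3: 127710+0+99·82·9=200772 → min 88776.
Optimal parenthesization: ((M₁·M₂)·(M₃·M₄)) with cost 88776.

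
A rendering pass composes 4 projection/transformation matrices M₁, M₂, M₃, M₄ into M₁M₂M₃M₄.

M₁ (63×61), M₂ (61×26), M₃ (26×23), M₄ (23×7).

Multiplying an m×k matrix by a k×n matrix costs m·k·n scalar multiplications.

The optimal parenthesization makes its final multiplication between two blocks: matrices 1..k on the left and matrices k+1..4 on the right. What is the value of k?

Adjacent pairs: M₁M₂ = 63·61·26 = 99918; M₂M₃ = 61·26·23 = 36478; M₃M₄ = 26·23·7 = 4186.
Length 3: M₁..M₃: k=1: 0+36478+63·61·23=124867; k=2: 99918+0+63·26·23=137592 → min 124867 | M₂..M₄: k=2: 0+4186+61·26·7=15288; k=3: 36478+0+61·23·7=46299 → min 15288.
Top-level splits: k=1: (M₁..M₁)·(M₂..M₄) → 0+15288+63·61·7 = 42189; k=2: (M₁..M₂)·(M₃..M₄) → 99918+4186+63·26·7 = 115570; k=3: (M₁..M₃)·(M₄..M₄) → 124867+0+63·23·7 = 135010.
Best split is after M₁, i.e. k = 1.

1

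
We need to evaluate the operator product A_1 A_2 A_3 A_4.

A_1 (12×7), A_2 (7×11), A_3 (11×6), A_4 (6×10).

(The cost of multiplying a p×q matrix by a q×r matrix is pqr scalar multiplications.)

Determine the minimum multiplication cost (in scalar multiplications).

Adjacent pairs: A_1A_2 = 12·7·11 = 924; A_2A_3 = 7·11·6 = 462; A_3A_4 = 11·6·10 = 660.
Length 3: A_1..A_3: k=1: 0+462+12·7·6=966; k=2: 924+0+12·11·6=1716 → min 966 | A_2..A_4: k=2: 0+660+7·11·10=1430; k=3: 462+0+7·6·10=882 → min 882.
Length 4: A_1..A_4: k=1: 0+882+12·7·10=1722; k=2: 924+660+12·11·10=2904; k=3: 966+0+12·6·10=1686 → min 1686.
Optimal order: ((A_1 (A_2 A_3)) A_4) with cost 1686.

1686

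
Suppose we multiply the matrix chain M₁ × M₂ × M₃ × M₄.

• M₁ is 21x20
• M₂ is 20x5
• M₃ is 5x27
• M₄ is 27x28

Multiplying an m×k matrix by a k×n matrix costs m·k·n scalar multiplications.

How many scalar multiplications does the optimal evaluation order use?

8820

Adjacent pairs: M₁M₂ = 21·20·5 = 2100; M₂M₃ = 20·5·27 = 2700; M₃M₄ = 5·27·28 = 3780.
Length 3: M₁..M₃: k=1: 0+2700+21·20·27=14040; k=2: 2100+0+21·5·27=4935 → min 4935 | M₂..M₄: k=2: 0+3780+20·5·28=6580; k=3: 2700+0+20·27·28=17820 → min 6580.
Length 4: M₁..M₄: k=1: 0+6580+21·20·28=18340; k=2: 2100+3780+21·5·28=8820; k=3: 4935+0+21·27·28=20811 → min 8820.
Optimal order: ((M₁ × M₂) × (M₃ × M₄)) with cost 8820.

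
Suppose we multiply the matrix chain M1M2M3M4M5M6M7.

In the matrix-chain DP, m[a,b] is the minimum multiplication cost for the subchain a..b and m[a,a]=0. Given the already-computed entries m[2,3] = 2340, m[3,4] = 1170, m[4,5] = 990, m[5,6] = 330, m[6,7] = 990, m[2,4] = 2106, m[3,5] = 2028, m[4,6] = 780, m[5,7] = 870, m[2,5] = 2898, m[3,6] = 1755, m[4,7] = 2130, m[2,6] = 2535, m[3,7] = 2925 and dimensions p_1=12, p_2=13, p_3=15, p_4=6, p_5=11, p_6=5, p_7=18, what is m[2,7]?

m[2,7] = min over k∈[2,6] of m[2,k]+m[k+1,7]+p_{1}·p_k·p_{7}.
k=2: 0 + 2925 + 12·13·18 = 5733; k=3: 2340 + 2130 + 12·15·18 = 7710; k=4: 2106 + 870 + 12·6·18 = 4272; k=5: 2898 + 990 + 12·11·18 = 6264; k=6: 2535 + 0 + 12·5·18 = 3615.
Minimum: 3615 at k=6.

3615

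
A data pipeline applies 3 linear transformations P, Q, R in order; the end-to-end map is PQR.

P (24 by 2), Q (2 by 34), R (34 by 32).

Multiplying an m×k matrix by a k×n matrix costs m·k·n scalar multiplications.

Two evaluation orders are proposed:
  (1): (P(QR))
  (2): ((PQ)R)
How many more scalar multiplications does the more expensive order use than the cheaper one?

24032

Order (1) = (P(QR)): (QR): 2×34 by 34×32 → 2×32, cost 2·34·32 = 2176; (P(QR)): 24×2 by 2×32 → 24×32, cost 24·2·32 = 1536; cumulative 3712. Total 3712.
Order (2) = ((PQ)R): (PQ): 24×2 by 2×34 → 24×34, cost 24·2·34 = 1632; ((PQ)R): 24×34 by 34×32 → 24×32, cost 24·34·32 = 26112; cumulative 27744. Total 27744.
Difference: |3712 − 27744| = 24032.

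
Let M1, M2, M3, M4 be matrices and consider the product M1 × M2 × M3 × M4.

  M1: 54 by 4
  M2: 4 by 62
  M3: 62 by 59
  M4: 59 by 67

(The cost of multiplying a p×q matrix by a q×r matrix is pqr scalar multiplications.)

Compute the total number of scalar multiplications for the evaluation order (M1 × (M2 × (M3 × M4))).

276174

(M3 × M4): 62×59 by 59×67 → 62×67, cost 62·59·67 = 245086
(M2 × (M3 × M4)): 4×62 by 62×67 → 4×67, cost 4·62·67 = 16616; cumulative 261702
(M1 × (M2 × (M3 × M4))): 54×4 by 4×67 → 54×67, cost 54·4·67 = 14472; cumulative 276174
Total: 276174 scalar multiplications.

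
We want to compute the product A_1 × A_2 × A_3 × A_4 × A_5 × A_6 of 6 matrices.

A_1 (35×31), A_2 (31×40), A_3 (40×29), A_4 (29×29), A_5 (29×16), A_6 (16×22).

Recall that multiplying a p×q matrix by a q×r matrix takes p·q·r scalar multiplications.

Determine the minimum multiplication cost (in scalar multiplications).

81536

Adjacent pairs: A_1A_2 = 35·31·40 = 43400; A_2A_3 = 31·40·29 = 35960; A_3A_4 = 40·29·29 = 33640; A_4A_5 = 29·29·16 = 13456; A_5A_6 = 29·16·22 = 10208.
Length 3: A_1..A_3: k=1: 0+35960+35·31·29=67425; k=2: 43400+0+35·40·29=84000 → min 67425 | A_2..A_4: k=2: 0+33640+31·40·29=69600; k=3: 35960+0+31·29·29=62031 → min 62031 | A_3..A_5: k=3: 0+13456+40·29·16=32016; k=4: 33640+0+40·29·16=52200 → min 32016 | A_4..A_6: k=4: 0+10208+29·29·22=28710; k=5: 13456+0+29·16·22=23664 → min 23664.
Length 4: A_1..A_4: k=1: 0+62031+35·31·29=93496; k=2: 43400+33640+35·40·29=117640; k=3: 67425+0+35·29·29=96860 → min 93496 | A_2..A_5: k=2: 0+32016+31·40·16=51856; k=3: 35960+13456+31·29·16=63800; k=4: 62031+0+31·29·16=76415 → min 51856 | A_3..A_6: k=3: 0+23664+40·29·22=49184; k=4: 33640+10208+40·29·22=69368; k=5: 32016+0+40·16·22=46096 → min 46096.
Length 5: A_1..A_5: k=1: 0+51856+35·31·16=69216; k=2: 43400+32016+35·40·16=97816; k=3: 67425+13456+35·29·16=97121; k=4: 93496+0+35·29·16=109736 → min 69216 | A_2..A_6: k=2: 0+46096+31·40·22=73376; k=3: 35960+23664+31·29·22=79402; k=4: 62031+10208+31·29·22=92017; k=5: 51856+0+31·16·22=62768 → min 62768.
Length 6: A_1..A_6: k=1: 0+62768+35·31·22=86638; k=2: 43400+46096+35·40·22=120296; k=3: 67425+23664+35·29·22=113419; k=4: 93496+10208+35·29·22=126034; k=5: 69216+0+35·16·22=81536 → min 81536.
Optimal order: ((A_1 × (A_2 × (A_3 × (A_4 × A_5)))) × A_6) with cost 81536.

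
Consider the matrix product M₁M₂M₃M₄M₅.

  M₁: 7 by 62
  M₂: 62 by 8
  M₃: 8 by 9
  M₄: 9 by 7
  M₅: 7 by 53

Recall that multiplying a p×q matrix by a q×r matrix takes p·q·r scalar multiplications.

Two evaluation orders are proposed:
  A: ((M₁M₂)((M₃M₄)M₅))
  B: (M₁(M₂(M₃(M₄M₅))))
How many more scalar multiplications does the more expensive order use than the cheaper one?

Order A = ((M₁M₂)((M₃M₄)M₅)): (M₁M₂): 7×62 by 62×8 → 7×8, cost 7·62·8 = 3472; (M₃M₄): 8×9 by 9×7 → 8×7, cost 8·9·7 = 504; ((M₃M₄)M₅): 8×7 by 7×53 → 8×53, cost 8·7·53 = 2968; cumulative 3472; ((M₁M₂)((M₃M₄)M₅)): 7×8 by 8×53 → 7×53, cost 7·8·53 = 2968; cumulative 9912. Total 9912.
Order B = (M₁(M₂(M₃(M₄M₅)))): (M₄M₅): 9×7 by 7×53 → 9×53, cost 9·7·53 = 3339; (M₃(M₄M₅)): 8×9 by 9×53 → 8×53, cost 8·9·53 = 3816; cumulative 7155; (M₂(M₃(M₄M₅))): 62×8 by 8×53 → 62×53, cost 62·8·53 = 26288; cumulative 33443; (M₁(M₂(M₃(M₄M₅)))): 7×62 by 62×53 → 7×53, cost 7·62·53 = 23002; cumulative 56445. Total 56445.
Difference: |9912 − 56445| = 46533.

46533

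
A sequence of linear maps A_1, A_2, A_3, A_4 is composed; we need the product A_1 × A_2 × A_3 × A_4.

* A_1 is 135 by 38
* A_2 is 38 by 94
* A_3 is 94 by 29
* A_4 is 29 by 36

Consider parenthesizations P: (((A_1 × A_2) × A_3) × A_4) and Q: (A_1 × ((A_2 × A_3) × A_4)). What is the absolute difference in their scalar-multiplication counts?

663230

Order P = (((A_1 × A_2) × A_3) × A_4): (A_1 × A_2): 135×38 by 38×94 → 135×94, cost 135·38·94 = 482220; ((A_1 × A_2) × A_3): 135×94 by 94×29 → 135×29, cost 135·94·29 = 368010; cumulative 850230; (((A_1 × A_2) × A_3) × A_4): 135×29 by 29×36 → 135×36, cost 135·29·36 = 140940; cumulative 991170. Total 991170.
Order Q = (A_1 × ((A_2 × A_3) × A_4)): (A_2 × A_3): 38×94 by 94×29 → 38×29, cost 38·94·29 = 103588; ((A_2 × A_3) × A_4): 38×29 by 29×36 → 38×36, cost 38·29·36 = 39672; cumulative 143260; (A_1 × ((A_2 × A_3) × A_4)): 135×38 by 38×36 → 135×36, cost 135·38·36 = 184680; cumulative 327940. Total 327940.
Difference: |991170 − 327940| = 663230.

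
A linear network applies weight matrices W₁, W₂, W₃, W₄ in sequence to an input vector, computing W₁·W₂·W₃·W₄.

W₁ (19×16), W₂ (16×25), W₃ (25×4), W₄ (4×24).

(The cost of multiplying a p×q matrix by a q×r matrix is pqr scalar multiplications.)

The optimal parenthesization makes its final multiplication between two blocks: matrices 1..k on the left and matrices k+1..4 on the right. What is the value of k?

3

Adjacent pairs: W₁W₂ = 19·16·25 = 7600; W₂W₃ = 16·25·4 = 1600; W₃W₄ = 25·4·24 = 2400.
Length 3: W₁..W₃: k=1: 0+1600+19·16·4=2816; k=2: 7600+0+19·25·4=9500 → min 2816 | W₂..W₄: k=2: 0+2400+16·25·24=12000; k=3: 1600+0+16·4·24=3136 → min 3136.
Top-level splits: k=1: (W₁..W₁)·(W₂..W₄) → 0+3136+19·16·24 = 10432; k=2: (W₁..W₂)·(W₃..W₄) → 7600+2400+19·25·24 = 21400; k=3: (W₁..W₃)·(W₄..W₄) → 2816+0+19·4·24 = 4640.
Best split is after W₃, i.e. k = 3.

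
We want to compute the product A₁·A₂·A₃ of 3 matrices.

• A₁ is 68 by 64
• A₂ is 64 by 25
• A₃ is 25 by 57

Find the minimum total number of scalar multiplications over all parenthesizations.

205700

Order (A₁·(A₂·A₃)): (A₂·A₃): 64×25 by 25×57 → 64×57, cost 64·25·57 = 91200; (A₁·(A₂·A₃)): 68×64 by 64×57 → 68×57, cost 68·64·57 = 248064; cumulative 339264. Total 339264.
Order ((A₁·A₂)·A₃): (A₁·A₂): 68×64 by 64×25 → 68×25, cost 68·64·25 = 108800; ((A₁·A₂)·A₃): 68×25 by 25×57 → 68×57, cost 68·25·57 = 96900; cumulative 205700. Total 205700.
Minimum: 205700.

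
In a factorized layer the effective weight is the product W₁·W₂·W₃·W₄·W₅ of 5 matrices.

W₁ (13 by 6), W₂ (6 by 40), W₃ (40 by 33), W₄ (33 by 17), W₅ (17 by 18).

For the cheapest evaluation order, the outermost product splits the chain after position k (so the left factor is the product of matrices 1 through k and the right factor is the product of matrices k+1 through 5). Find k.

Adjacent pairs: W₁W₂ = 13·6·40 = 3120; W₂W₃ = 6·40·33 = 7920; W₃W₄ = 40·33·17 = 22440; W₄W₅ = 33·17·18 = 10098.
Length 3: W₁..W₃: k=1: 0+7920+13·6·33=10494; k=2: 3120+0+13·40·33=20280 → min 10494 | W₂..W₄: k=2: 0+22440+6·40·17=26520; k=3: 7920+0+6·33·17=11286 → min 11286 | W₃..W₅: k=3: 0+10098+40·33·18=33858; k=4: 22440+0+40·17·18=34680 → min 33858.
Length 4: W₁..W₄: k=1: 0+11286+13·6·17=12612; k=2: 3120+22440+13·40·17=34400; k=3: 10494+0+13·33·17=17787 → min 12612 | W₂..W₅: k=2: 0+33858+6·40·18=38178; k=3: 7920+10098+6·33·18=21582; k=4: 11286+0+6·17·18=13122 → min 13122.
Top-level splits: k=1: (W₁..W₁)·(W₂..W₅) → 0+13122+13·6·18 = 14526; k=2: (W₁..W₂)·(W₃..W₅) → 3120+33858+13·40·18 = 46338; k=3: (W₁..W₃)·(W₄..W₅) → 10494+10098+13·33·18 = 28314; k=4: (W₁..W₄)·(W₅..W₅) → 12612+0+13·17·18 = 16590.
Best split is after W₁, i.e. k = 1.

1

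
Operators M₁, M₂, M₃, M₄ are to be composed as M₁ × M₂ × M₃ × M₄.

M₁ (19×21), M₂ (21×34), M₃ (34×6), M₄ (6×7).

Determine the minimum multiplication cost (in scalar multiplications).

7476

Adjacent pairs: M₁M₂ = 19·21·34 = 13566; M₂M₃ = 21·34·6 = 4284; M₃M₄ = 34·6·7 = 1428.
Length 3: M₁..M₃: k=1: 0+4284+19·21·6=6678; k=2: 13566+0+19·34·6=17442 → min 6678 | M₂..M₄: k=2: 0+1428+21·34·7=6426; k=3: 4284+0+21·6·7=5166 → min 5166.
Length 4: M₁..M₄: k=1: 0+5166+19·21·7=7959; k=2: 13566+1428+19·34·7=19516; k=3: 6678+0+19·6·7=7476 → min 7476.
Optimal order: ((M₁ × (M₂ × M₃)) × M₄) with cost 7476.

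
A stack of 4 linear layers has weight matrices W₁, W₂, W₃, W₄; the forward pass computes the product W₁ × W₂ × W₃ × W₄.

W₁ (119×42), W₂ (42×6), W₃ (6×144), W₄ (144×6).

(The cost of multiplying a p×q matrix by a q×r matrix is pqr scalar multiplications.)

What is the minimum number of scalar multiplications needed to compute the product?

Adjacent pairs: W₁W₂ = 119·42·6 = 29988; W₂W₃ = 42·6·144 = 36288; W₃W₄ = 6·144·6 = 5184.
Length 3: W₁..W₃: k=1: 0+36288+119·42·144=756000; k=2: 29988+0+119·6·144=132804 → min 132804 | W₂..W₄: k=2: 0+5184+42·6·6=6696; k=3: 36288+0+42·144·6=72576 → min 6696.
Length 4: W₁..W₄: k=1: 0+6696+119·42·6=36684; k=2: 29988+5184+119·6·6=39456; k=3: 132804+0+119·144·6=235620 → min 36684.
Optimal order: (W₁ × (W₂ × (W₃ × W₄))) with cost 36684.

36684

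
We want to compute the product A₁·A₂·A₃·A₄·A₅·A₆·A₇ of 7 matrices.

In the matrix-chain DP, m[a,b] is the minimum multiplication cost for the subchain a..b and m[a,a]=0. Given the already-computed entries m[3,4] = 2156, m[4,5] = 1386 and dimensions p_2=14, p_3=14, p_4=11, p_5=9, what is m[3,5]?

3150

m[3,5] = min over k∈[3,4] of m[3,k]+m[k+1,5]+p_{2}·p_k·p_{5}.
k=3: 0 + 1386 + 14·14·9 = 3150; k=4: 2156 + 0 + 14·11·9 = 3542.
Minimum: 3150 at k=3.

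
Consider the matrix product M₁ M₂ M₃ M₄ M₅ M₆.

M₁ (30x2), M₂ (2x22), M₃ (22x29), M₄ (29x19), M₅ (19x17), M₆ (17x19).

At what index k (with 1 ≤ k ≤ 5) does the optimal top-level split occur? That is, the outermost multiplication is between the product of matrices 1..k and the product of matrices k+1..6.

1

Adjacent pairs: M₁M₂ = 30·2·22 = 1320; M₂M₃ = 2·22·29 = 1276; M₃M₄ = 22·29·19 = 12122; M₄M₅ = 29·19·17 = 9367; M₅M₆ = 19·17·19 = 6137.
Length 3: M₁..M₃: k=1: 0+1276+30·2·29=3016; k=2: 1320+0+30·22·29=20460 → min 3016 | M₂..M₄: k=2: 0+12122+2·22·19=12958; k=3: 1276+0+2·29·19=2378 → min 2378 | M₃..M₅: k=3: 0+9367+22·29·17=20213; k=4: 12122+0+22·19·17=19228 → min 19228 | M₄..M₆: k=4: 0+6137+29·19·19=16606; k=5: 9367+0+29·17·19=18734 → min 16606.
Length 4: M₁..M₄: k=1: 0+2378+30·2·19=3518; k=2: 1320+12122+30·22·19=25982; k=3: 3016+0+30·29·19=19546 → min 3518 | M₂..M₅: k=2: 0+19228+2·22·17=19976; k=3: 1276+9367+2·29·17=11629; k=4: 2378+0+2·19·17=3024 → min 3024 | M₃..M₆: k=3: 0+16606+22·29·19=28728; k=4: 12122+6137+22·19·19=26201; k=5: 19228+0+22·17·19=26334 → min 26201.
Length 5: M₁..M₅: k=1: 0+3024+30·2·17=4044; k=2: 1320+19228+30·22·17=31768; k=3: 3016+9367+30·29·17=27173; k=4: 3518+0+30·19·17=13208 → min 4044 | M₂..M₆: k=2: 0+26201+2·22·19=27037; k=3: 1276+16606+2·29·19=18984; k=4: 2378+6137+2·19·19=9237; k=5: 3024+0+2·17·19=3670 → min 3670.
Top-level splits: k=1: (M₁..M₁)·(M₂..M₆) → 0+3670+30·2·19 = 4810; k=2: (M₁..M₂)·(M₃..M₆) → 1320+26201+30·22·19 = 40061; k=3: (M₁..M₃)·(M₄..M₆) → 3016+16606+30·29·19 = 36152; k=4: (M₁..M₄)·(M₅..M₆) → 3518+6137+30·19·19 = 20485; k=5: (M₁..M₅)·(M₆..M₆) → 4044+0+30·17·19 = 13734.
Best split is after M₁, i.e. k = 1.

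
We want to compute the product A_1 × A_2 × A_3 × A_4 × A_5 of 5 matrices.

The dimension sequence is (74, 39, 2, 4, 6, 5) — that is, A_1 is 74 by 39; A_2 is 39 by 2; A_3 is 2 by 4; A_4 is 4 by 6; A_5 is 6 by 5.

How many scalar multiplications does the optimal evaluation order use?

6620

Adjacent pairs: A_1A_2 = 74·39·2 = 5772; A_2A_3 = 39·2·4 = 312; A_3A_4 = 2·4·6 = 48; A_4A_5 = 4·6·5 = 120.
Length 3: A_1..A_3: k=1: 0+312+74·39·4=11856; k=2: 5772+0+74·2·4=6364 → min 6364 | A_2..A_4: k=2: 0+48+39·2·6=516; k=3: 312+0+39·4·6=1248 → min 516 | A_3..A_5: k=3: 0+120+2·4·5=160; k=4: 48+0+2·6·5=108 → min 108.
Length 4: A_1..A_4: k=1: 0+516+74·39·6=17832; k=2: 5772+48+74·2·6=6708; k=3: 6364+0+74·4·6=8140 → min 6708 | A_2..A_5: k=2: 0+108+39·2·5=498; k=3: 312+120+39·4·5=1212; k=4: 516+0+39·6·5=1686 → min 498.
Length 5: A_1..A_5: k=1: 0+498+74·39·5=14928; k=2: 5772+108+74·2·5=6620; k=3: 6364+120+74·4·5=7964; k=4: 6708+0+74·6·5=8928 → min 6620.
Optimal order: ((A_1 × A_2) × ((A_3 × A_4) × A_5)) with cost 6620.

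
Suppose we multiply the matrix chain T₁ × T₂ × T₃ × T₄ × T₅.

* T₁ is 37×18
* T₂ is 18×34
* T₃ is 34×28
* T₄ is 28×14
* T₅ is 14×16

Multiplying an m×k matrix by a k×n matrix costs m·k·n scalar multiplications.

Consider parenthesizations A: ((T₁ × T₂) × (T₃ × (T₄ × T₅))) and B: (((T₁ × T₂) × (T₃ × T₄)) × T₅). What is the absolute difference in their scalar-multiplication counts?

Order A = ((T₁ × T₂) × (T₃ × (T₄ × T₅))): (T₁ × T₂): 37×18 by 18×34 → 37×34, cost 37·18·34 = 22644; (T₄ × T₅): 28×14 by 14×16 → 28×16, cost 28·14·16 = 6272; (T₃ × (T₄ × T₅)): 34×28 by 28×16 → 34×16, cost 34·28·16 = 15232; cumulative 21504; ((T₁ × T₂) × (T₃ × (T₄ × T₅))): 37×34 by 34×16 → 37×16, cost 37·34·16 = 20128; cumulative 64276. Total 64276.
Order B = (((T₁ × T₂) × (T₃ × T₄)) × T₅): (T₁ × T₂): 37×18 by 18×34 → 37×34, cost 37·18·34 = 22644; (T₃ × T₄): 34×28 by 28×14 → 34×14, cost 34·28·14 = 13328; ((T₁ × T₂) × (T₃ × T₄)): 37×34 by 34×14 → 37×14, cost 37·34·14 = 17612; cumulative 53584; (((T₁ × T₂) × (T₃ × T₄)) × T₅): 37×14 by 14×16 → 37×16, cost 37·14·16 = 8288; cumulative 61872. Total 61872.
Difference: |64276 − 61872| = 2404.

2404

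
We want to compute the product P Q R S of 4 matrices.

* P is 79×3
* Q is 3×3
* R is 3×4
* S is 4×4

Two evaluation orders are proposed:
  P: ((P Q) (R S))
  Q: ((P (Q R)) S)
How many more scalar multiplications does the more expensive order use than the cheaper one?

Order P = ((P Q) (R S)): (P Q): 79×3 by 3×3 → 79×3, cost 79·3·3 = 711; (R S): 3×4 by 4×4 → 3×4, cost 3·4·4 = 48; ((P Q) (R S)): 79×3 by 3×4 → 79×4, cost 79·3·4 = 948; cumulative 1707. Total 1707.
Order Q = ((P (Q R)) S): (Q R): 3×3 by 3×4 → 3×4, cost 3·3·4 = 36; (P (Q R)): 79×3 by 3×4 → 79×4, cost 79·3·4 = 948; cumulative 984; ((P (Q R)) S): 79×4 by 4×4 → 79×4, cost 79·4·4 = 1264; cumulative 2248. Total 2248.
Difference: |1707 − 2248| = 541.

541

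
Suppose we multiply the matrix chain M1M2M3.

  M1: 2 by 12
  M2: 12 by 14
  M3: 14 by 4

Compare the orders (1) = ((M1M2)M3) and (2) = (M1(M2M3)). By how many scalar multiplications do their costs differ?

320

Order (1) = ((M1M2)M3): (M1M2): 2×12 by 12×14 → 2×14, cost 2·12·14 = 336; ((M1M2)M3): 2×14 by 14×4 → 2×4, cost 2·14·4 = 112; cumulative 448. Total 448.
Order (2) = (M1(M2M3)): (M2M3): 12×14 by 14×4 → 12×4, cost 12·14·4 = 672; (M1(M2M3)): 2×12 by 12×4 → 2×4, cost 2·12·4 = 96; cumulative 768. Total 768.
Difference: |448 − 768| = 320.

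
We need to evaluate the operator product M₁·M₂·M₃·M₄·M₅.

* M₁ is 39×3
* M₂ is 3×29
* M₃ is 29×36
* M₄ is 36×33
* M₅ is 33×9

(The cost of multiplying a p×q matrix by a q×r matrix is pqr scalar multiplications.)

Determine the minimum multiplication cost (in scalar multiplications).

8640

Adjacent pairs: M₁M₂ = 39·3·29 = 3393; M₂M₃ = 3·29·36 = 3132; M₃M₄ = 29·36·33 = 34452; M₄M₅ = 36·33·9 = 10692.
Length 3: M₁..M₃: k=1: 0+3132+39·3·36=7344; k=2: 3393+0+39·29·36=44109 → min 7344 | M₂..M₄: k=2: 0+34452+3·29·33=37323; k=3: 3132+0+3·36·33=6696 → min 6696 | M₃..M₅: k=3: 0+10692+29·36·9=20088; k=4: 34452+0+29·33·9=43065 → min 20088.
Length 4: M₁..M₄: k=1: 0+6696+39·3·33=10557; k=2: 3393+34452+39·29·33=75168; k=3: 7344+0+39·36·33=53676 → min 10557 | M₂..M₅: k=2: 0+20088+3·29·9=20871; k=3: 3132+10692+3·36·9=14796; k=4: 6696+0+3·33·9=7587 → min 7587.
Length 5: M₁..M₅: k=1: 0+7587+39·3·9=8640; k=2: 3393+20088+39·29·9=33660; k=3: 7344+10692+39·36·9=30672; k=4: 10557+0+39·33·9=22140 → min 8640.
Optimal order: (M₁·(((M₂·M₃)·M₄)·M₅)) with cost 8640.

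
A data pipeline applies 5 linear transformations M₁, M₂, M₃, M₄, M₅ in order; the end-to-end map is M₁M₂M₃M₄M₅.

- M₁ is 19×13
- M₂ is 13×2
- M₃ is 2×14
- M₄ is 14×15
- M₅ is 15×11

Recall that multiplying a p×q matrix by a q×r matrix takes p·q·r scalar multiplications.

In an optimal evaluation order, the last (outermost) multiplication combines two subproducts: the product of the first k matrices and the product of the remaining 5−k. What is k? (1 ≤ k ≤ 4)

Adjacent pairs: M₁M₂ = 19·13·2 = 494; M₂M₃ = 13·2·14 = 364; M₃M₄ = 2·14·15 = 420; M₄M₅ = 14·15·11 = 2310.
Length 3: M₁..M₃: k=1: 0+364+19·13·14=3822; k=2: 494+0+19·2·14=1026 → min 1026 | M₂..M₄: k=2: 0+420+13·2·15=810; k=3: 364+0+13·14·15=3094 → min 810 | M₃..M₅: k=3: 0+2310+2·14·11=2618; k=4: 420+0+2·15·11=750 → min 750.
Length 4: M₁..M₄: k=1: 0+810+19·13·15=4515; k=2: 494+420+19·2·15=1484; k=3: 1026+0+19·14·15=5016 → min 1484 | M₂..M₅: k=2: 0+750+13·2·11=1036; k=3: 364+2310+13·14·11=4676; k=4: 810+0+13·15·11=2955 → min 1036.
Top-level splits: k=1: (M₁..M₁)·(M₂..M₅) → 0+1036+19·13·11 = 3753; k=2: (M₁..M₂)·(M₃..M₅) → 494+750+19·2·11 = 1662; k=3: (M₁..M₃)·(M₄..M₅) → 1026+2310+19·14·11 = 6262; k=4: (M₁..M₄)·(M₅..M₅) → 1484+0+19·15·11 = 4619.
Best split is after M₂, i.e. k = 2.

2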